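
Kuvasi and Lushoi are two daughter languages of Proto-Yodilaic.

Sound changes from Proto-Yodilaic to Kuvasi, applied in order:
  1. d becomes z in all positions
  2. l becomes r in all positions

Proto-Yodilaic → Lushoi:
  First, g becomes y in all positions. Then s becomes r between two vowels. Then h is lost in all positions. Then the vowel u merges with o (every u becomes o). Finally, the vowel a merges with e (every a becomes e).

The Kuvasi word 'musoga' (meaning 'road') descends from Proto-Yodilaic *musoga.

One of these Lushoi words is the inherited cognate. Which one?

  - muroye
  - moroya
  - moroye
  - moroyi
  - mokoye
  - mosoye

Lushoi: start from *musoga.
  rule 1 (unconditioned shift): musoga → musoya
  rule 2 (rhotacism): musoya → muroya
  rule 3: no change — muroya
  rule 4 (vowel merger): muroya → moroya
  rule 5 (vowel merger): moroya → moroye
  ⇒ Lushoi moroye
The other candidates each miss or misapply at least one Lushoi change.

moroye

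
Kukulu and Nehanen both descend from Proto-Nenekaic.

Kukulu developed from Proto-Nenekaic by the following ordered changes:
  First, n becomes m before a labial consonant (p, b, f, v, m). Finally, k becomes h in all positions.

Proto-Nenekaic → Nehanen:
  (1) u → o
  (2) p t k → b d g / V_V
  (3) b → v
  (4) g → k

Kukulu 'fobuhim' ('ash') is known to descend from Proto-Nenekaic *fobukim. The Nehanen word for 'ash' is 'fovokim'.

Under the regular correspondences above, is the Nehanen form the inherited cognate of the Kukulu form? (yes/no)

Derive the expected Nehanen reflex of *fobukim:
Nehanen: *fobukim > fobokim > fobogim > fovogim > fovokim  (by vowel merger, intervocalic voicing, unconditioned shift, unconditioned shift)
Nehanen 'fovokim' matches the regular reflex exactly, so the pair is cognate.

yes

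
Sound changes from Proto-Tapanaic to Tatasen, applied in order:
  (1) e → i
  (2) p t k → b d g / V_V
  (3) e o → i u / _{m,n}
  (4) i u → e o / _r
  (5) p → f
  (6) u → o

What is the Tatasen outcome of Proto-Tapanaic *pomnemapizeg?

Tatasen: start from *pomnemapizeg.
  rule 1 (vowel merger): pomnemapizeg → pomnimapizig
  rule 2 (intervocalic voicing): pomnimapizig → pomnimabizig
  rule 3 (pre-nasal raising): pomnimabizig → pumnimabizig
  rule 4: no change — pumnimabizig
  rule 5 (unconditioned shift): pumnimabizig → fumnimabizig
  rule 6 (vowel merger): fumnimabizig → fomnimabizig
  ⇒ Tatasen fomnimabizig

fomnimabizig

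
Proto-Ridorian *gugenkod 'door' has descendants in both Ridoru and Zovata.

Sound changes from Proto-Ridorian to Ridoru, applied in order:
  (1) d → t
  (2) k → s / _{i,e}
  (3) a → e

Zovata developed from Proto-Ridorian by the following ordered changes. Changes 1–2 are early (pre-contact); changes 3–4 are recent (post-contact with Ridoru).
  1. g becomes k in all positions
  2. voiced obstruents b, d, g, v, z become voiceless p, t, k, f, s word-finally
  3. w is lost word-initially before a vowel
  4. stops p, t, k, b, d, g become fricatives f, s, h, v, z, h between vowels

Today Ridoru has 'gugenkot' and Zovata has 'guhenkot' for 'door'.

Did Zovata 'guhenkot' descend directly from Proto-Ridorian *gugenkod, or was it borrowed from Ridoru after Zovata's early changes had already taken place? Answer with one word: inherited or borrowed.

If inherited, *gugenkod would pass through all of Zovata's changes:
Zovata: *gugenkod > kukenkod > kukenkot > kuhenkot  (by unconditioned shift, final devoicing, intervocalic lenition)
If borrowed from Ridoru 'gugenkot' after the early changes, it would undergo only the recent ones:
  rule 3 (glide loss): no change (gugenkot)
  rule 4 (intervocalic lenition): gugenkot → guhenkot
  ⇒ as a loan: guhenkot
Zovata 'guhenkot' matches the loan outcome 'guhenkot', not the inherited 'kuhenkot' — it skipped the early Zovata changes, so it was borrowed from Ridoru.

borrowed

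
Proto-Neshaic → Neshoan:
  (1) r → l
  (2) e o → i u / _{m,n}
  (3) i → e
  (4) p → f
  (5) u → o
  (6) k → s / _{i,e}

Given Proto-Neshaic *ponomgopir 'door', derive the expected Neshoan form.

Neshoan: start from *ponomgopir.
  rule 1 (unconditioned shift): ponomgopir → ponomgopil
  rule 2 (pre-nasal raising): ponomgopil → punumgopil
  rule 3 (vowel merger): punumgopil → punumgopel
  rule 4 (unconditioned shift): punumgopel → funumgofel
  rule 5 (vowel merger): funumgofel → fonomgofel
  rule 6: no change — fonomgofel
  ⇒ Neshoan fonomgofel

fonomgofel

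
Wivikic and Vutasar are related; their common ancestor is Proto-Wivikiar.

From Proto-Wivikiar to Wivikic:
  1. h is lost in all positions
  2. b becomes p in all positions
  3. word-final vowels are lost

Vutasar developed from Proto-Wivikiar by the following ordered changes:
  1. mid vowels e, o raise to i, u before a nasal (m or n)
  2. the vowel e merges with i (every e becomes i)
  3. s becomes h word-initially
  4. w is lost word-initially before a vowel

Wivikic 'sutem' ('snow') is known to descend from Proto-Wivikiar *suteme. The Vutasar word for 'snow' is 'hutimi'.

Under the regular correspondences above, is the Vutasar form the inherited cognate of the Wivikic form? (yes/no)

yes

Derive the expected Vutasar reflex of *suteme:
Vutasar: *suteme > sutime > sutimi > hutimi  (by pre-nasal raising, vowel merger, debuccalisation)
Vutasar 'hutimi' matches the regular reflex exactly, so the pair is cognate.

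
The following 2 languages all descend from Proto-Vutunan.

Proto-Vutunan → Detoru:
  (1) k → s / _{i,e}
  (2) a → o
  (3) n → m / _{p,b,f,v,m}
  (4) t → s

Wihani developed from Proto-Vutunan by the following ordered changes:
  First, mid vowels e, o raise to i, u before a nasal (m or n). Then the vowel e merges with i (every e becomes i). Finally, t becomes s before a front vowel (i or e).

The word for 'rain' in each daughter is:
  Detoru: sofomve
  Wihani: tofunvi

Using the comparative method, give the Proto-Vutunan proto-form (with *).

Position 7: Detoru has e, Wihani has i. Detoru preserves e here (none of its changes turn any other segment into e), so the proto-segment is *e.
Position 5: Detoru has m, Wihani has n. Wihani preserves n here (none of its changes turn any other segment into n), so the proto-segment is *n.
Position 4: Detoru has o, Wihani has u. Taking the neighbouring segments as reconstructed: Detoru o could go back to *a or *o; Wihani u could go back to *o or *u — the one source consistent with every daughter is *o.
This points to *tofonve. Verify forward in each daughter:
Detoru: *tofonve
  tofonve (rule 1 does not apply)
  tofonve (rule 2 does not apply)
  tofonve → tofomve   [nasal place assimilation]
  tofomve → sofomve   [unconditioned shift]
  giving Detoru sofomve.
Wihani: start from *tofonve.
  rule 1 (pre-nasal raising): tofonve → tofunve
  rule 2 (vowel merger): tofunve → tofunvi
  rule 3: no change — tofunvi
  ⇒ Wihani tofunvi
Only *tofonve yields all of Detoru sofomve, Wihani tofunvi.

*tofonve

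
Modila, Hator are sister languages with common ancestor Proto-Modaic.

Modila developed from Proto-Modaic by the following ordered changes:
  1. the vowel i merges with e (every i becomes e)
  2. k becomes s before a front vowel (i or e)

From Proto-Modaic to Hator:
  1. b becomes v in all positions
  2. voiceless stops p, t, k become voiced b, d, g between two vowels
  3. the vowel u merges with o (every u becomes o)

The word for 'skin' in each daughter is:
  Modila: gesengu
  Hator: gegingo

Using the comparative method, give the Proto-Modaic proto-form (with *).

*gekingu

Position 4: Modila has e, Hator has i. Hator preserves i here (none of its changes turn any other segment into i), so the proto-segment is *i.
Position 3: Modila has s, Hator has g. Taking the neighbouring segments as reconstructed: Modila s could go back to *k or *s; Hator g could go back to *k or *g — the one source consistent with every daughter is *k.
Verify the candidate proto-form against each daughter:
Modila: start from *gekingu.
  rule 1 (vowel merger): gekingu → gekengu
  rule 2 (palatalisation): gekengu → gesengu
  ⇒ Modila gesengu
Hator: *gekingu > gegingu > gegingo  (by intervocalic voicing, vowel merger)
No other proto-form is consistent with every reflex, so the reconstruction is *gekingu.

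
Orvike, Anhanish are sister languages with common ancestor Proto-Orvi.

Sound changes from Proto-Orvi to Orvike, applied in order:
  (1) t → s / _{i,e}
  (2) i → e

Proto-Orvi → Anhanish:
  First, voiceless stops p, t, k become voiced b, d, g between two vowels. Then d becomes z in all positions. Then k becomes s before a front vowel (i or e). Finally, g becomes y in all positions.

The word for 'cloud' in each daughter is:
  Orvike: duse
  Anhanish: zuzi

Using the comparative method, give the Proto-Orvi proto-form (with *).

*duti

Position 1: Orvike has d, Anhanish has z. Orvike preserves d here (none of its changes turn any other segment into d), so the proto-segment is *d.
Position 4: Orvike has e, Anhanish has i. Anhanish preserves i here (none of its changes turn any other segment into i), so the proto-segment is *i.
Verify the candidate proto-form against each daughter:
Orvike: start from *duti.
  rule 1 (palatalisation): duti → dusi
  rule 2 (vowel merger): dusi → duse
  ⇒ Orvike duse
Anhanish: start from *duti.
  rule 1 (intervocalic voicing): duti → dudi
  rule 2 (unconditioned shift): dudi → zuzi
  rule 3: no change — zuzi
  rule 4: no change — zuzi
  ⇒ Anhanish zuzi
*duti is the unique common source.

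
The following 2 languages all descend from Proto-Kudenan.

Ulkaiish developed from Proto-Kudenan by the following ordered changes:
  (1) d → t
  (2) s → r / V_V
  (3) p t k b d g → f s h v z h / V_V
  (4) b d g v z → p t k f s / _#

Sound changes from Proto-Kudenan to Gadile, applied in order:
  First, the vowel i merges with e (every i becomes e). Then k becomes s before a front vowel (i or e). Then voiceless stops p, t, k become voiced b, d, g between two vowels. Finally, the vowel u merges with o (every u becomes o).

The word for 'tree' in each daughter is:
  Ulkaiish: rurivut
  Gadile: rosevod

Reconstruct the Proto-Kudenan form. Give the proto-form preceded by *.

*rusivud

Position 2: Ulkaiish has u, Gadile has o. Ulkaiish preserves u here (none of its changes turn any other segment into u), so the proto-segment is *u.
Position 7: Ulkaiish has t, Gadile has d. Taking the neighbouring segments as reconstructed: Ulkaiish t could go back to *t or *d; Gadile d can only go back to *d — the one source consistent with every daughter is *d.
Verify the candidate proto-form against each daughter:
Ulkaiish: *rusivud
  rusivud → rusivut   [unconditioned shift]
  rusivut → rurivut   [rhotacism]
  rurivut (rule 3 does not apply)
  rurivut (rule 4 does not apply)
  giving Ulkaiish rurivut.
Gadile: start from *rusivud.
  rule 1 (vowel merger): rusivud → rusevud
  rule 2: no change — rusevud
  rule 3: no change — rusevud
  rule 4 (vowel merger): rusevud → rosevod
  ⇒ Gadile rosevod
No other proto-form is consistent with every reflex, so the reconstruction is *rusivud.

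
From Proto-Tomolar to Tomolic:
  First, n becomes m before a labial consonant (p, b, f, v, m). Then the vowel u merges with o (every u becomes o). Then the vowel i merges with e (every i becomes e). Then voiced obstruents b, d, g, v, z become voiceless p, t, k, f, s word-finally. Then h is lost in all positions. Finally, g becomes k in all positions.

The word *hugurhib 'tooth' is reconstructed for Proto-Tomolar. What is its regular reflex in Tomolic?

Tomolic: *hugurhib > hogorhib > hogorheb > hogorhep > ogorep > okorep  (by vowel merger, vowel merger, final devoicing, h-loss, unconditioned shift)

okorep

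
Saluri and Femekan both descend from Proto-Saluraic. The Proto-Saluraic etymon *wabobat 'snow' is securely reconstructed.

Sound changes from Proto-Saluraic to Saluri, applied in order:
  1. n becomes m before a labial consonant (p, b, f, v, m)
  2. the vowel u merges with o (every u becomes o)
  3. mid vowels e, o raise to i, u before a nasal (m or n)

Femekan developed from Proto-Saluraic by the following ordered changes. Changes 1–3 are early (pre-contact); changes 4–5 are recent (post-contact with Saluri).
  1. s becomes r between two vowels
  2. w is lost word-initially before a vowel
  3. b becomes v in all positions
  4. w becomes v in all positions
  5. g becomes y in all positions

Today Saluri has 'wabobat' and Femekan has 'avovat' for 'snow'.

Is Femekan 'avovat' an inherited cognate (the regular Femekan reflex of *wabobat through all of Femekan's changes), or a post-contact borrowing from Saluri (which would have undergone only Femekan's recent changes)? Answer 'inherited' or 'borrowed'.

If inherited, *wabobat would pass through all of Femekan's changes:
Femekan: *wabobat
  wabobat (rule 1 does not apply)
  wabobat → abobat   [glide loss]
  abobat → avovat   [unconditioned shift]
  avovat (rule 4 does not apply)
  avovat (rule 5 does not apply)
  giving Femekan avovat.
If borrowed from Saluri 'wabobat' after the early changes, it would undergo only the recent ones:
  rule 4 (unconditioned shift): wabobat → vabobat
  rule 5 (unconditioned shift): no change (vabobat)
  ⇒ as a loan: vabobat
Femekan 'avovat' matches the inherited outcome exactly, so it is an inherited cognate, not a loan.

inherited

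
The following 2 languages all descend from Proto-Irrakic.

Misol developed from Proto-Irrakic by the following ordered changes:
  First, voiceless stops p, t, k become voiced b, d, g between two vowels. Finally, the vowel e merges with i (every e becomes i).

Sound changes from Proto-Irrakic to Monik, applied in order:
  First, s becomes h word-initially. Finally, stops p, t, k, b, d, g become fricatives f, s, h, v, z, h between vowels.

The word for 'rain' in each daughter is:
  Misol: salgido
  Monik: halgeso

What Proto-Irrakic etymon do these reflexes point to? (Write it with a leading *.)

*salgeto

Position 5: Misol has i, Monik has e. Monik preserves e here (none of its changes turn any other segment into e), so the proto-segment is *e.
Position 1: Misol has s, Monik has h. Misol preserves s here (none of its changes turn any other segment into s), so the proto-segment is *s.
This points to *salgeto. Verify forward in each daughter:
Misol: *salgeto > salgedo > salgido  (by intervocalic voicing, vowel merger)
Monik: start from *salgeto.
  rule 1 (debuccalisation): salgeto → halgeto
  rule 2 (intervocalic lenition): halgeto → halgeso
  ⇒ Monik halgeso
Only *salgeto yields all of Misol salgido, Monik halgeso.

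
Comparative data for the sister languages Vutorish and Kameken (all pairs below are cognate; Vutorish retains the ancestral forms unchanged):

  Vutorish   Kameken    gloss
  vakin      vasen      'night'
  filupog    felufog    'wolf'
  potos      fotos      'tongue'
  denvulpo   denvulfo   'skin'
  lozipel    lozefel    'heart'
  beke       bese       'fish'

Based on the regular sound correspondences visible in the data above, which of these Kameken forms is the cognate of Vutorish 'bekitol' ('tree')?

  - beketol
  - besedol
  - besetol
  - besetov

vakin ~ vasen — Vutorish k corresponds to Kameken s between vowels (before a front vowel).
filupog ~ felufog — Vutorish i corresponds to Kameken e after a consonant, before a consonant other than r, m, n, p, b, f, v.
Applying these to Vutorish 'bekitol':
  bekitol → besitol   (k→s between vowels (before a front vowel))
  besitol → besetol   (i→e after a consonant, before a consonant other than r, m, n, p, b, f, v)
So the Kameken cognate is 'besetol'.

besetol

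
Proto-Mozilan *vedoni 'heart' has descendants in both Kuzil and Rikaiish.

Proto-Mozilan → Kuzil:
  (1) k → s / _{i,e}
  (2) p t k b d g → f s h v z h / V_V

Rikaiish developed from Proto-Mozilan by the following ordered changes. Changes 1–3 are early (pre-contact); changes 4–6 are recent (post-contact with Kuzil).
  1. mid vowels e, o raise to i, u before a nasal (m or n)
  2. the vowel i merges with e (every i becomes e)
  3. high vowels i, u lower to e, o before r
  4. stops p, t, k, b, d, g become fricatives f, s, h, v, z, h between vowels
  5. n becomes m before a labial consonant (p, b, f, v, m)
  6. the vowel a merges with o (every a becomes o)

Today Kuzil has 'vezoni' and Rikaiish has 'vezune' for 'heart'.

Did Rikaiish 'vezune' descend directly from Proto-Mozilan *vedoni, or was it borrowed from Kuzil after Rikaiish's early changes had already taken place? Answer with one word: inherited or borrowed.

If inherited, *vedoni would pass through all of Rikaiish's changes:
Rikaiish: *vedoni > veduni > vedune > vezune  (by pre-nasal raising, vowel merger, intervocalic lenition)
If borrowed from Kuzil 'vezoni' after the early changes, it would undergo only the recent ones:
  rule 4 (intervocalic lenition): no change (vezoni)
  rule 5 (nasal place assimilation): no change (vezoni)
  rule 6 (vowel merger): no change (vezoni)
  ⇒ as a loan: vezoni
Rikaiish 'vezune' matches the inherited outcome exactly, so it is an inherited cognate, not a loan.

inherited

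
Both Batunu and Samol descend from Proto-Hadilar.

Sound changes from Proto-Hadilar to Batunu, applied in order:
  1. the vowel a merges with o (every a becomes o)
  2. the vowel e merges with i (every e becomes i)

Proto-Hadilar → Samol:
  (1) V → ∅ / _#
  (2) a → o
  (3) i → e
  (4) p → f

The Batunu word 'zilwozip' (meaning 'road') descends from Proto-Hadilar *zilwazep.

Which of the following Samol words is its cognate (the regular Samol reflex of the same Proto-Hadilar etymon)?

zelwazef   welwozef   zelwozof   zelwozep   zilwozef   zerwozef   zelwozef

zelwozef

Samol: *zilwazep
  zilwazep (rule 1 does not apply)
  zilwazep → zilwozep   [vowel merger]
  zilwozep → zelwozep   [vowel merger]
  zelwozep → zelwozef   [unconditioned shift]
  giving Samol zelwozef.
The other candidates each miss or misapply at least one Samol change.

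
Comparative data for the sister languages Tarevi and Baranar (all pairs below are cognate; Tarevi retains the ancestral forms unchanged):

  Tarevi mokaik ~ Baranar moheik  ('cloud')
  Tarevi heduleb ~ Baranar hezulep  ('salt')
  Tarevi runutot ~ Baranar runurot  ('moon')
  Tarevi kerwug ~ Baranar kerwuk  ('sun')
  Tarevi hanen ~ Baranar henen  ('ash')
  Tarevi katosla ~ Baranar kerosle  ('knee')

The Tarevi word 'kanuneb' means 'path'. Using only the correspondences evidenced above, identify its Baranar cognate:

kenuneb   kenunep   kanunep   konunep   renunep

hanen ~ henen — Tarevi a corresponds to Baranar e after a consonant, before a nasal.
heduleb ~ hezulep — Tarevi b corresponds to Baranar p word-finally.
Applying these to Tarevi 'kanuneb':
  kanuneb → kenuneb   (a→e after a consonant, before a nasal)
  kenuneb → kenunep   (b→p word-finally)
So the Baranar cognate is 'kenunep'.

kenunep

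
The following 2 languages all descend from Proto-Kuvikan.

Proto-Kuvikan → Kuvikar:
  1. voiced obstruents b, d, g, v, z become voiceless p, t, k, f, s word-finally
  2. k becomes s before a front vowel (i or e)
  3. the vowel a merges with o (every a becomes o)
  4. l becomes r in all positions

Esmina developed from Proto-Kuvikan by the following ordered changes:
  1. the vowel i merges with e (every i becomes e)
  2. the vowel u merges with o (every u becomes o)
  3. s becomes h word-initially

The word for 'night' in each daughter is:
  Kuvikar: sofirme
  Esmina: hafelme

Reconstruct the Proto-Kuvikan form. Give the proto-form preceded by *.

*safilme

Position 1: Kuvikar has s, Esmina has h. Taking the neighbouring segments as reconstructed: Kuvikar s can only go back to *s; Esmina h could go back to *s or *h — the one source consistent with every daughter is *s.
Position 5: Kuvikar has r, Esmina has l. Esmina preserves l here (none of its changes turn any other segment into l), so the proto-segment is *l.
This points to *safilme. Verify forward in each daughter:
Kuvikar: *safilme > sofilme > sofirme  (by vowel merger, unconditioned shift)
Esmina: *safilme
  safilme → safelme   [vowel merger]
  safelme (rule 2 does not apply)
  safelme → hafelme   [debuccalisation]
  giving Esmina hafelme.
*safilme is the unique common source.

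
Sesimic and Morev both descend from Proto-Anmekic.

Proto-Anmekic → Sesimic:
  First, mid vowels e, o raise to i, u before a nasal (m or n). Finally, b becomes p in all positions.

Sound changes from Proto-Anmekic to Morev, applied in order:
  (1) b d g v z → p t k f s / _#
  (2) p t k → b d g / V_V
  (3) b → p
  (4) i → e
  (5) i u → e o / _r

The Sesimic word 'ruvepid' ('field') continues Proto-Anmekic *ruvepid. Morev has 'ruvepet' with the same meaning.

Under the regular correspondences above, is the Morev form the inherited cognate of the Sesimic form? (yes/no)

Derive the expected Morev reflex of *ruvepid:
Morev: *ruvepid
  ruvepid → ruvepit   [final devoicing]
  ruvepit → ruvebit   [intervocalic voicing]
  ruvebit → ruvepit   [unconditioned shift]
  ruvepit → ruvepet   [vowel merger]
  ruvepet (rule 5 does not apply)
  giving Morev ruvepet.
Morev 'ruvepet' matches the regular reflex exactly, so the pair is cognate.

yes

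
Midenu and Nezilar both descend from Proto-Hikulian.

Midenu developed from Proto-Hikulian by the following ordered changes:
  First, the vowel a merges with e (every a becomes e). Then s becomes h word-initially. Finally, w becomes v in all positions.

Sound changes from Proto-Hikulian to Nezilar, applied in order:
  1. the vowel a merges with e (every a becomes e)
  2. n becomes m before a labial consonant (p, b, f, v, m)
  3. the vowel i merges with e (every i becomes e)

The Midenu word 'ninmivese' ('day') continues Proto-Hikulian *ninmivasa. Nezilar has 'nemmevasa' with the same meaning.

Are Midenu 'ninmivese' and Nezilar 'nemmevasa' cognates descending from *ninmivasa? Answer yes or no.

Derive the expected Nezilar reflex of *ninmivasa:
Nezilar: start from *ninmivasa.
  rule 1 (vowel merger): ninmivasa → ninmivese
  rule 2 (nasal place assimilation): ninmivese → nimmivese
  rule 3 (vowel merger): nimmivese → nemmevese
  ⇒ Nezilar nemmevese
The regular Nezilar reflex would be 'nemmevese', but the attested form is 'nemmevasa'. The correspondence is irregular, so they are not cognates (the Nezilar form has a different source).

no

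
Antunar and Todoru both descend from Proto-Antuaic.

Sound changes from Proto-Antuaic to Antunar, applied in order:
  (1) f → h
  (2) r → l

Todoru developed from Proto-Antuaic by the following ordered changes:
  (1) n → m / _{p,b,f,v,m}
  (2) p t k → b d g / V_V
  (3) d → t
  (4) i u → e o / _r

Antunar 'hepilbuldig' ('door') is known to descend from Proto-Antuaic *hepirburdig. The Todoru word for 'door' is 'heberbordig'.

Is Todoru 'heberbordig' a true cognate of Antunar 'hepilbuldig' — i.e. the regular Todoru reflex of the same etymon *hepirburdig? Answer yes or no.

Derive the expected Todoru reflex of *hepirburdig:
Todoru: start from *hepirburdig.
  rule 1: no change — hepirburdig
  rule 2 (intervocalic voicing): hepirburdig → hebirburdig
  rule 3 (unconditioned shift): hebirburdig → hebirburtig
  rule 4 (pre-rhotic lowering): hebirburtig → heberbortig
  ⇒ Todoru heberbortig
The regular Todoru reflex would be 'heberbortig', but the attested form is 'heberbordig'. The correspondence is irregular, so they are not cognates (the Todoru form has a different source).

no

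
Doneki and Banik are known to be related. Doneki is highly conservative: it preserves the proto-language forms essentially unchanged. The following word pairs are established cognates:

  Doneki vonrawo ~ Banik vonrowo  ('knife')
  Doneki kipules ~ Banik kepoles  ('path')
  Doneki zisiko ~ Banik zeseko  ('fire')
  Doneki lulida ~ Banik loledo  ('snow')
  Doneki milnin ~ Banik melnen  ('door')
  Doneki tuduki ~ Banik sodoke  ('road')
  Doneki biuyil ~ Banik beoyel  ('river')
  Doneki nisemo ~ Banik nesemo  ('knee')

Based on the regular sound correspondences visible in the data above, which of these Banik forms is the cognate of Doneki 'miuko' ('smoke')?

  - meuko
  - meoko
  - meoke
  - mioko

biuyil ~ beoyel — Doneki i corresponds to Banik e after a consonant, before a back vowel.
biuyil ~ beoyel — Doneki u corresponds to Banik o after a vowel, before a consonant other than r, m, n, p, b, f, v.
Applying these to Doneki 'miuko':
  miuko → meuko   (i→e after a consonant, before a back vowel)
  meuko → meoko   (u→o after a vowel, before a consonant other than r, m, n, p, b, f, v)
So the Banik cognate is 'meoko'.

meoko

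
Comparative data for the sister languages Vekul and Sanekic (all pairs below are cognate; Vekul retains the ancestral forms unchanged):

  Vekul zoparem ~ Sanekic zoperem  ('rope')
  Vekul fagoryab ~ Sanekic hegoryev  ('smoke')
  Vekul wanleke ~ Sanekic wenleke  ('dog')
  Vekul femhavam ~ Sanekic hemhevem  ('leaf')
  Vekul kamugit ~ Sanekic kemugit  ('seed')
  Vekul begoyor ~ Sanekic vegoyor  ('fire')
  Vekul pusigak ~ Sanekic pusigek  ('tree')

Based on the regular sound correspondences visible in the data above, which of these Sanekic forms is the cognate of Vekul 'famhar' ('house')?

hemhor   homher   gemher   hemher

hemher

fagoryab ~ hegoryev — Vekul f corresponds to Sanekic h word-initially before a back vowel.
femhavam ~ hemhevem, kamugit ~ kemugit — Vekul a corresponds to Sanekic e after a consonant, before a nasal.
zoparem ~ zoperem — Vekul a corresponds to Sanekic e after a consonant, before r.
Applying these to Vekul 'famhar':
  famhar → hamhar   (f→h word-initially before a back vowel)
  hamhar → hemhar   (a→e after a consonant, before a nasal)
  hemhar → hemher   (a→e after a consonant, before r)
So the Sanekic cognate is 'hemher'.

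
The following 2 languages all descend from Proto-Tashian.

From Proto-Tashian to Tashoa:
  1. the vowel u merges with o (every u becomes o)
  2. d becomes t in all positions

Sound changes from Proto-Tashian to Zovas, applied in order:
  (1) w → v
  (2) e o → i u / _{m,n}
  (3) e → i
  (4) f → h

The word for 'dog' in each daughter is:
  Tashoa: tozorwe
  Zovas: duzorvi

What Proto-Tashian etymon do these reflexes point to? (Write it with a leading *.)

Position 6: Tashoa has w, Zovas has v. Tashoa preserves w here (none of its changes turn any other segment into w), so the proto-segment is *w.
Position 7: Tashoa has e, Zovas has i. Tashoa preserves e here (none of its changes turn any other segment into e), so the proto-segment is *e.
Position 1: Tashoa has t, Zovas has d. Zovas preserves d here (none of its changes turn any other segment into d), so the proto-segment is *d.
This points to *duzorwe. Verify forward in each daughter:
Tashoa: start from *duzorwe.
  rule 1 (vowel merger): duzorwe → dozorwe
  rule 2 (unconditioned shift): dozorwe → tozorwe
  ⇒ Tashoa tozorwe
Zovas: start from *duzorwe.
  rule 1 (unconditioned shift): duzorwe → duzorve
  rule 2: no change — duzorve
  rule 3 (vowel merger): duzorve → duzorvi
  rule 4: no change — duzorvi
  ⇒ Zovas duzorvi
No other proto-form is consistent with every reflex, so the reconstruction is *duzorwe.

*duzorwe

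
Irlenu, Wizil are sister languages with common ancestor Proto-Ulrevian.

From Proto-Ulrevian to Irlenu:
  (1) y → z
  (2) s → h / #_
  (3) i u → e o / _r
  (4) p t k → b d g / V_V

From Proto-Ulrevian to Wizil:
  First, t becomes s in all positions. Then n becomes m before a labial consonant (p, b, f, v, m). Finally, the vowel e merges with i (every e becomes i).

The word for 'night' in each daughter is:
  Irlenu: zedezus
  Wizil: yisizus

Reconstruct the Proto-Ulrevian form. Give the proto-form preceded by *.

*yetezus

Position 1: Irlenu has z, Wizil has y. Wizil preserves y here (none of its changes turn any other segment into y), so the proto-segment is *y.
Position 3: Irlenu has d, Wizil has s. Taking the neighbouring segments as reconstructed: Irlenu d could go back to *t or *d; Wizil s could go back to *t or *s — the one source consistent with every daughter is *t.
Position 4: Irlenu has e, Wizil has i. Taking the neighbouring segments as reconstructed: Irlenu e can only go back to *e; Wizil i could go back to *e or *i — the one source consistent with every daughter is *e.
Continuing position by position gives *yetezus; check it forward:
Irlenu: *yetezus > zetezus > zedezus  (by unconditioned shift, intervocalic voicing)
Wizil: *yetezus > yesezus > yisizus  (by unconditioned shift, vowel merger)
No other proto-form is consistent with every reflex, so the reconstruction is *yetezus.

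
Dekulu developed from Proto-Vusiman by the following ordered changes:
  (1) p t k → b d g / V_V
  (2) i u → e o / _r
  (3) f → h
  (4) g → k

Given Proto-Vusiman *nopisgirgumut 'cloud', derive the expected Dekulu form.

nobiskerkumut

Dekulu: *nopisgirgumut
  nopisgirgumut → nobisgirgumut   [intervocalic voicing]
  nobisgirgumut → nobisgergumut   [pre-rhotic lowering]
  nobisgergumut (rule 3 does not apply)
  nobisgergumut → nobiskerkumut   [unconditioned shift]
  giving Dekulu nobiskerkumut.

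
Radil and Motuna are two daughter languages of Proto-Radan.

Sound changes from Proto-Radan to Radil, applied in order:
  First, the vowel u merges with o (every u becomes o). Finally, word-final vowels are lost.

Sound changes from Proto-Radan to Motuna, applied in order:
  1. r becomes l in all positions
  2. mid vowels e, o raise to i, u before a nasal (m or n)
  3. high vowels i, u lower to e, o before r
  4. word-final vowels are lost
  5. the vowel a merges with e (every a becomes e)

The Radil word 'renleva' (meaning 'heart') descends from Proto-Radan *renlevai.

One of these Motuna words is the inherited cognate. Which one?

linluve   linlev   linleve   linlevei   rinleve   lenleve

linleve

Motuna: *renlevai > lenlevai > linlevai > linleva > linleve  (by unconditioned shift, pre-nasal raising, apocope, vowel merger)
Only 'linleve' matches the regular Motuna development of *renlevai.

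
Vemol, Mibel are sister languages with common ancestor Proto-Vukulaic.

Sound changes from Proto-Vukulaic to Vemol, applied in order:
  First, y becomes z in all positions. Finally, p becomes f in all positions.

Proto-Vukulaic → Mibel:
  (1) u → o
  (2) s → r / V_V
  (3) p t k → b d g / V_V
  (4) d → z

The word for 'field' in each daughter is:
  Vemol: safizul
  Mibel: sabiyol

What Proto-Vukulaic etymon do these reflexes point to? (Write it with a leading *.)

Position 6: Vemol has u, Mibel has o. Vemol preserves u here (none of its changes turn any other segment into u), so the proto-segment is *u.
Position 5: Vemol has z, Mibel has y. Mibel preserves y here (none of its changes turn any other segment into y), so the proto-segment is *y.
Continuing position by position gives *sapiyul; check it forward:
Vemol: *sapiyul > sapizul > safizul  (by unconditioned shift, unconditioned shift)
Mibel: start from *sapiyul.
  rule 1 (vowel merger): sapiyul → sapiyol
  rule 2: no change — sapiyol
  rule 3 (intervocalic voicing): sapiyol → sabiyol
  rule 4: no change — sabiyol
  ⇒ Mibel sabiyol
No other proto-form is consistent with every reflex, so the reconstruction is *sapiyul.

*sapiyul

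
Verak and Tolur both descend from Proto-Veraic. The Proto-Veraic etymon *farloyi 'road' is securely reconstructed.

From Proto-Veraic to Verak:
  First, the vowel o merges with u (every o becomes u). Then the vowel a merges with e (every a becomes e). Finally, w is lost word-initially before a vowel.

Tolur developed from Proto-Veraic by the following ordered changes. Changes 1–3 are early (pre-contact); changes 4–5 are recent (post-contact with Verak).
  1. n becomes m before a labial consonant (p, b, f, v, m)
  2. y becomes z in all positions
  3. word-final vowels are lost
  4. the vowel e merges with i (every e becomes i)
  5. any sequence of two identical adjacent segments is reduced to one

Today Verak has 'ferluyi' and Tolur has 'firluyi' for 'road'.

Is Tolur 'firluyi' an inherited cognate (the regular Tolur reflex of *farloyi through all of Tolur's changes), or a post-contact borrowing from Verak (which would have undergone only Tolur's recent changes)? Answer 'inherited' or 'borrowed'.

If inherited, *farloyi would pass through all of Tolur's changes:
Tolur: *farloyi > farlozi > farloz  (by unconditioned shift, apocope)
If borrowed from Verak 'ferluyi' after the early changes, it would undergo only the recent ones:
  rule 4 (vowel merger): ferluyi → firluyi
  rule 5 (degemination): no change (firluyi)
  ⇒ as a loan: firluyi
Tolur 'firluyi' matches the loan outcome 'firluyi', not the inherited 'farloz' — it skipped the early Tolur changes, so it was borrowed from Verak.

borrowed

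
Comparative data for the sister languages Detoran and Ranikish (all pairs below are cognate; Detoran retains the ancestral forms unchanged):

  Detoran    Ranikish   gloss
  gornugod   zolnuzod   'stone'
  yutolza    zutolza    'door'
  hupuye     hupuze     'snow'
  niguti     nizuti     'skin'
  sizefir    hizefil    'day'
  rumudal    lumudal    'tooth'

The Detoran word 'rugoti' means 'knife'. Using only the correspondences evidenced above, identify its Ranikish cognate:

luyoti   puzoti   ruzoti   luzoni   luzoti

luzoti

rumudal ~ lumudal — Detoran r corresponds to Ranikish l word-initially before a back vowel.
gornugod ~ zolnuzod — Detoran g corresponds to Ranikish z between vowels (before a back vowel).
Applying these to Detoran 'rugoti':
  rugoti → lugoti   (r→l word-initially before a back vowel)
  lugoti → luzoti   (g→z between vowels (before a back vowel))
So the Ranikish cognate is 'luzoti'.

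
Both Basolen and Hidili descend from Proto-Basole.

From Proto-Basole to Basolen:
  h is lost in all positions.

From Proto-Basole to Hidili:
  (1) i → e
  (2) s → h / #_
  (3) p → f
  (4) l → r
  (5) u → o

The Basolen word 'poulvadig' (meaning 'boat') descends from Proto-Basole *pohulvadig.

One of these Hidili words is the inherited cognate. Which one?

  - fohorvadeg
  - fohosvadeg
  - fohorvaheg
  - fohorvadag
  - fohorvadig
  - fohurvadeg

Hidili: start from *pohulvadig.
  rule 1 (vowel merger): pohulvadig → pohulvadeg
  rule 2: no change — pohulvadeg
  rule 3 (unconditioned shift): pohulvadeg → fohulvadeg
  rule 4 (unconditioned shift): fohulvadeg → fohurvadeg
  rule 5 (vowel merger): fohurvadeg → fohorvadeg
  ⇒ Hidili fohorvadeg

fohorvadeg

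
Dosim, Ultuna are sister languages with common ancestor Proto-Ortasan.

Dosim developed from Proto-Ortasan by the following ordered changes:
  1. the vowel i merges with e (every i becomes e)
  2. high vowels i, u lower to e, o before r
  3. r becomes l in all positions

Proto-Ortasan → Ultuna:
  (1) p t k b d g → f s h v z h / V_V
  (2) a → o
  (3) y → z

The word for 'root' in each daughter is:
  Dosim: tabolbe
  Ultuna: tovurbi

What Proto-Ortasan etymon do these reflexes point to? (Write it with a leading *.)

Position 3: Dosim has b, Ultuna has v. Dosim preserves b here (none of its changes turn any other segment into b), so the proto-segment is *b.
Position 5: Dosim has l, Ultuna has r. Ultuna preserves r here (none of its changes turn any other segment into r), so the proto-segment is *r.
Continuing position by position gives *taburbi; check it forward:
Dosim: *taburbi
  taburbi → taburbe   [vowel merger]
  taburbe → taborbe   [pre-rhotic lowering]
  taborbe → tabolbe   [unconditioned shift]
  giving Dosim tabolbe.
Ultuna: *taburbi
  taburbi → tavurbi   [intervocalic lenition]
  tavurbi → tovurbi   [vowel merger]
  tovurbi (rule 3 does not apply)
  giving Ultuna tovurbi.
Only *taburbi yields all of Dosim tabolbe, Ultuna tovurbi.

*taburbi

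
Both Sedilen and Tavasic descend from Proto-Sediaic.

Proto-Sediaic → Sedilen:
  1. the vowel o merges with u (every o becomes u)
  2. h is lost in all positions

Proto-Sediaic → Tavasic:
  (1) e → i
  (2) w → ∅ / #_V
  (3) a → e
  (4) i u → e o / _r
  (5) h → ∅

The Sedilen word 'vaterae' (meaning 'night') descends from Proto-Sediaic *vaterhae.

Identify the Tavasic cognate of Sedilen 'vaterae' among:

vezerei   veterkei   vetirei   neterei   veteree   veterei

Tavasic: start from *vaterhae.
  rule 1 (vowel merger): vaterhae → vatirhai
  rule 2: no change — vatirhai
  rule 3 (vowel merger): vatirhai → vetirhei
  rule 4 (pre-rhotic lowering): vetirhei → veterhei
  rule 5 (h-loss): veterhei → veterei
  ⇒ Tavasic veterei
Among the options, 'veterei' alone shows every Tavasic change applied in order.

veterei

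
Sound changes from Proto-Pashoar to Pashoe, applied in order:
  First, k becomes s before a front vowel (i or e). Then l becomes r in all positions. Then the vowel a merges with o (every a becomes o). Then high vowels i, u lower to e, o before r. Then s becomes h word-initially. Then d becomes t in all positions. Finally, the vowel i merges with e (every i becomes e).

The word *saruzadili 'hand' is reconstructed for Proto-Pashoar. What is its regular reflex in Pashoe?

horuzotere

Pashoe: start from *saruzadili.
  rule 1: no change — saruzadili
  rule 2 (unconditioned shift): saruzadili → saruzadiri
  rule 3 (vowel merger): saruzadiri → soruzodiri
  rule 4 (pre-rhotic lowering): soruzodiri → soruzoderi
  rule 5 (debuccalisation): soruzoderi → horuzoderi
  rule 6 (unconditioned shift): horuzoderi → horuzoteri
  rule 7 (vowel merger): horuzoteri → horuzotere
  ⇒ Pashoe horuzotere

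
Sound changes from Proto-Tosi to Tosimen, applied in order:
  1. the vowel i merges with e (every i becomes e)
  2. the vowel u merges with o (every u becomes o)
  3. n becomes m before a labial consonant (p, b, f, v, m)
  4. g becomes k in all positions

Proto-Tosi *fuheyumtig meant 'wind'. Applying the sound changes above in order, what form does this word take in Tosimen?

Tosimen: start from *fuheyumtig.
  rule 1 (vowel merger): fuheyumtig → fuheyumteg
  rule 2 (vowel merger): fuheyumteg → foheyomteg
  rule 3: no change — foheyomteg
  rule 4 (unconditioned shift): foheyomteg → foheyomtek
  ⇒ Tosimen foheyomtek

foheyomtek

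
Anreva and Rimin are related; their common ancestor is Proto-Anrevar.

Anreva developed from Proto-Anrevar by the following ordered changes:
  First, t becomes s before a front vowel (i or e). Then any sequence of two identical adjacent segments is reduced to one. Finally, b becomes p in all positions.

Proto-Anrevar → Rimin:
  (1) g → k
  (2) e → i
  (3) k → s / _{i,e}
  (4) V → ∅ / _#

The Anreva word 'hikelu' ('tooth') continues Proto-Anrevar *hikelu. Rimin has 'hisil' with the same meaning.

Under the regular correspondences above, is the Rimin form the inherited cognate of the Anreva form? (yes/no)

Derive the expected Rimin reflex of *hikelu:
Rimin: start from *hikelu.
  rule 1: no change — hikelu
  rule 2 (vowel merger): hikelu → hikilu
  rule 3 (palatalisation): hikilu → hisilu
  rule 4 (apocope): hisilu → hisil
  ⇒ Rimin hisil
Rimin 'hisil' matches the regular reflex exactly, so the pair is cognate.

yes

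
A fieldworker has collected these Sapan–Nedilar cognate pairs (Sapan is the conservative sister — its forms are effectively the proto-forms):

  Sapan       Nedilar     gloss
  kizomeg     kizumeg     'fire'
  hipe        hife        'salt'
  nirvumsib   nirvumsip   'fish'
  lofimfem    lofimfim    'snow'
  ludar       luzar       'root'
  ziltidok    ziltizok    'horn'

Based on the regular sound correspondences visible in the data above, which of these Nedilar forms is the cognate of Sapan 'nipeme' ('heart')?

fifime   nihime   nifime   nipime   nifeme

nifime

hipe ~ hife — Sapan p corresponds to Nedilar f between vowels (before a front vowel).
lofimfem ~ lofimfim — Sapan e corresponds to Nedilar i after a consonant, before a nasal.
Applying these to Sapan 'nipeme':
  nipeme → nifeme   (p→f between vowels (before a front vowel))
  nifeme → nifime   (e→i after a consonant, before a nasal)
So the Nedilar cognate is 'nifime'.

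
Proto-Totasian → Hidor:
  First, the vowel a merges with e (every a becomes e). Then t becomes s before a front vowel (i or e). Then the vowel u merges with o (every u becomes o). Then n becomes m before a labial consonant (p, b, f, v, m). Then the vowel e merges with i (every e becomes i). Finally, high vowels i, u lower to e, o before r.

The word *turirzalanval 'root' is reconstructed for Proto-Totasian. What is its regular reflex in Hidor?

Hidor: *turirzalanval
  turirzalanval → turirzelenvel   [vowel merger]
  turirzelenvel (rule 2 does not apply)
  turirzelenvel → torirzelenvel   [vowel merger]
  torirzelenvel → torirzelemvel   [nasal place assimilation]
  torirzelemvel → torirzilimvil   [vowel merger]
  torirzilimvil → torerzilimvil   [pre-rhotic lowering]
  giving Hidor torerzilimvil.

torerzilimvil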